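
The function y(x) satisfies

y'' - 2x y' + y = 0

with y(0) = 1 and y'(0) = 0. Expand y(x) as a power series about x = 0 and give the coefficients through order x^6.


Ansatz: y(x) = sum_{n>=0} a_n x^n, so y'(x) = sum_{n>=1} n a_n x^(n-1) and y''(x) = sum_{n>=2} n(n-1) a_n x^(n-2).
Substitute into P(x) y'' + Q(x) y' + R(x) y = 0 with P(x) = 1, Q(x) = -2x, R(x) = 1, and match powers of x.
Initial conditions: a_0 = 1, a_1 = 0.
Setting the coefficient of each power of x to zero and solving order by order (substituting the coefficients already found):
  x^0: 2 a_2 + a_0 = 0  ->  2 a_2 = -a_0 = -1  ->  a_2 = -1/2
  x^1: 6 a_3 - a_1 = 0  ->  6 a_3 = a_1 = 0  ->  a_3 = 0
  x^2: 12 a_4 - 3 a_2 = 0  ->  12 a_4 = 3 a_2 = -3/2  ->  a_4 = -1/8
  x^3: 20 a_5 - 5 a_3 = 0  ->  20 a_5 = 5 a_3 = 0  ->  a_5 = 0
  x^4: 30 a_6 - 7 a_4 = 0  ->  30 a_6 = 7 a_4 = -7/8  ->  a_6 = -7/240
Truncated series: y(x) = 1 - (1/2) x^2 - (1/8) x^4 - (7/240) x^6 + O(x^7).

a_0 = 1; a_1 = 0; a_2 = -1/2; a_3 = 0; a_4 = -1/8; a_5 = 0; a_6 = -7/240


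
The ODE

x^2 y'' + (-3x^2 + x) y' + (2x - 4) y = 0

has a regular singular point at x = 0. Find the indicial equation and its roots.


Divide by x^2 to reach normal form y'' + P_1(x) y' + P_2(x) y = 0 with P_1(x) = -3 + 1/x and P_2(x) = 2/x - 4/x^2.
x = 0 is a singular point because the y'-coefficient -3 + 1/x has a pole at x = 0 and the y-coefficient 2/x - 4/x^2 has a pole at x = 0.
It is a regular singular point because x P_1(x) = p(x) = 1 - 3x and x^2 P_2(x) = q(x) = 2x - 4 are polynomials, hence analytic at x = 0.
p(0) = 1,  q(0) = -4.
Indicial equation: r(r-1) + p(0) r + q(0) = 0, i.e. r^2 + (p(0) - 1) r + q(0) = 0, i.e. r^2 - 4 = 0.
Discriminant: (0)^2 - 4(-4) = 16, so r = (0 ± 4)/2.
Solving: r_1 = 2, r_2 = -2.

indicial: r^2 - 4 = 0; roots r_1 = 2, r_2 = -2


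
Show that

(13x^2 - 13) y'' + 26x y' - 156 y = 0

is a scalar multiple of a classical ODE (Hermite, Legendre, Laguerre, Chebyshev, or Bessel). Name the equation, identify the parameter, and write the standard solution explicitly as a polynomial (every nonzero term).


All three coefficients share the factor -13; dividing through by -13 gives  (1 - x^2) y'' - 2x y' + 12 y = 0.
This matches the Legendre equation (1 - x^2) y'' - 2x y' + n(n+1) y = 0 (note the -2x y' term) with n(n+1) = 12, so n = 3; the polynomial solution is P_3(x).
With y = sum_k a_k x^k, matching x^k gives (k+2)(k+1) a_{k+2} = [k(k+1) - n(n+1)] a_k = (k - 3)(k + 4) a_k. The right side vanishes at k = 3, so the series with the parity of 3 terminates at degree 3.
Standard normalization (P_n(1) = 1): leading coefficient (2n)!/(2^n (n!)^2) = 720/(8*36) = 5/2, so a_3 = 5/2. Work downward with a_k = (k+1)(k+2) a_{k+2} / ((k - 3)(k + 4)):
  a_1 = (2)(3)(5/2) / ((1 - 3)(1 + 4)) = 15/(-10) = -3/2
Hence P_3(x) = 5 x^3/2 - 3 x/2.

P_3(x); series = 5 x^3/2 - 3 x/2


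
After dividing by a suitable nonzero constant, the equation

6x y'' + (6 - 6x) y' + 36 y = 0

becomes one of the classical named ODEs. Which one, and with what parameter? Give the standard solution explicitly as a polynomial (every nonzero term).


All three coefficients share the factor 6; dividing through by 6 gives  x y'' + (1 - x) y' + 6 y = 0.
This matches the Laguerre equation x y'' + (1 - x) y' + n y = 0 with n = 6; the polynomial solution is L_6(x).
With y = sum_k a_k x^k, matching x^k gives (k+1)k a_{k+1} + (k+1) a_{k+1} - k a_k + n a_k = 0, i.e. (k+1)^2 a_{k+1} = (k - n) a_k = (k - 6) a_k. The right side vanishes at k = 6, so the series terminates at degree 6.
Standard normalization L_n(0) = 1 gives a_0 = 1. Work upward with a_{k+1} = (k - 6) a_k / (k+1)^2:
  a_1 = (0 - 6)(1) / 1^2 = -6/1 = -6
  a_2 = (1 - 6)(-6) / 2^2 = 30/4 = 15/2
  a_3 = (2 - 6)(15/2) / 3^2 = -30/9 = -10/3
  a_4 = (3 - 6)(-10/3) / 4^2 = 10/16 = 5/8
  a_5 = (4 - 6)(5/8) / 5^2 = (-5/4)/25 = -1/20
  a_6 = (5 - 6)(-1/20) / 6^2 = (1/20)/36 = 1/720
Hence L_6(x) = x^6/720 - x^5/20 + 5 x^4/8 - 10 x^3/3 + 15 x^2/2 - 6 x + 1.

L_6(x); series = x^6/720 - x^5/20 + 5 x^4/8 - 10 x^3/3 + 15 x^2/2 - 6 x + 1


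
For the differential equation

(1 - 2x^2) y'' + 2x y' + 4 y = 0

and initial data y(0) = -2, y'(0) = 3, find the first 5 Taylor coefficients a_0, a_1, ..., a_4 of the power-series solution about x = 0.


Ansatz: y(x) = sum_{n>=0} a_n x^n, so y'(x) = sum_{n>=1} n a_n x^(n-1) and y''(x) = sum_{n>=2} n(n-1) a_n x^(n-2).
Substitute into P(x) y'' + Q(x) y' + R(x) y = 0 with P(x) = 1 - 2x^2, Q(x) = 2x, R(x) = 4, and match powers of x.
Initial conditions: a_0 = -2, a_1 = 3.
Setting the coefficient of each power of x to zero and solving order by order (substituting the coefficients already found):
  x^0: 2 a_2 + 4 a_0 = 0  ->  2 a_2 = -4 a_0 = 8  ->  a_2 = 4
  x^1: 6 a_3 + 6 a_1 = 0  ->  6 a_3 = -6 a_1 = -18  ->  a_3 = -3
  x^2: 12 a_4 + 4 a_2 = 0  ->  12 a_4 = -4 a_2 = -16  ->  a_4 = -4/3
Truncated series: y(x) = -2 + 3 x + 4 x^2 - 3 x^3 - (4/3) x^4 + O(x^5).

a_0 = -2; a_1 = 3; a_2 = 4; a_3 = -3; a_4 = -4/3


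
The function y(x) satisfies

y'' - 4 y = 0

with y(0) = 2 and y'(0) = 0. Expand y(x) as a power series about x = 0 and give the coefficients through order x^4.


Ansatz: y(x) = sum_{n>=0} a_n x^n, so y'(x) = sum_{n>=1} n a_n x^(n-1) and y''(x) = sum_{n>=2} n(n-1) a_n x^(n-2).
Substitute into P(x) y'' + Q(x) y' + R(x) y = 0 with P(x) = 1, Q(x) = 0, R(x) = -4, and match powers of x.
Initial conditions: a_0 = 2, a_1 = 0.
Setting the coefficient of each power of x to zero and solving order by order (substituting the coefficients already found):
  x^0: 2 a_2 - 4 a_0 = 0  ->  2 a_2 = 4 a_0 = 8  ->  a_2 = 4
  x^1: 6 a_3 - 4 a_1 = 0  ->  6 a_3 = 4 a_1 = 0  ->  a_3 = 0
  x^2: 12 a_4 - 4 a_2 = 0  ->  12 a_4 = 4 a_2 = 16  ->  a_4 = 4/3
Truncated series: y(x) = 2 + 4 x^2 + (4/3) x^4 + O(x^5).

a_0 = 2; a_1 = 0; a_2 = 4; a_3 = 0; a_4 = 4/3


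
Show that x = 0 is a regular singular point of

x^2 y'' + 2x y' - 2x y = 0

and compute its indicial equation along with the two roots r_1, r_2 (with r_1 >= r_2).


Divide by x^2 to reach normal form y'' + P_1(x) y' + P_2(x) y = 0 with P_1(x) = 2/x and P_2(x) = -2/x.
x = 0 is a singular point because the y'-coefficient 2/x has a pole at x = 0 and the y-coefficient -2/x has a pole at x = 0.
It is a regular singular point because x P_1(x) = p(x) = 2 and x^2 P_2(x) = q(x) = -2x are polynomials, hence analytic at x = 0.
p(0) = 2,  q(0) = 0.
Indicial equation: r(r-1) + p(0) r + q(0) = 0, i.e. r^2 + (p(0) - 1) r + q(0) = 0, i.e. r^2 + 1 r = 0.
Discriminant: (1)^2 - 4(0) = 1, so r = (-1 ± 1)/2.
Solving: r_1 = 0, r_2 = -1.

indicial: r^2 + 1 r = 0; roots r_1 = 0, r_2 = -1


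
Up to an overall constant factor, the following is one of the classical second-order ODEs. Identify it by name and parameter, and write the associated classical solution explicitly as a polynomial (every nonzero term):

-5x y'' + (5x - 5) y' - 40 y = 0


All three coefficients share the factor -5; dividing through by -5 gives  x y'' + (1 - x) y' + 8 y = 0.
This matches the Laguerre equation x y'' + (1 - x) y' + n y = 0 with n = 8; the polynomial solution is L_8(x).
With y = sum_k a_k x^k, matching x^k gives (k+1)k a_{k+1} + (k+1) a_{k+1} - k a_k + n a_k = 0, i.e. (k+1)^2 a_{k+1} = (k - n) a_k = (k - 8) a_k. The right side vanishes at k = 8, so the series terminates at degree 8.
Standard normalization L_n(0) = 1 gives a_0 = 1. Work upward with a_{k+1} = (k - 8) a_k / (k+1)^2:
  a_1 = (0 - 8)(1) / 1^2 = -8/1 = -8
  a_2 = (1 - 8)(-8) / 2^2 = 56/4 = 14
  a_3 = (2 - 8)(14) / 3^2 = -84/9 = -28/3
  a_4 = (3 - 8)(-28/3) / 4^2 = (140/3)/16 = 35/12
  a_5 = (4 - 8)(35/12) / 5^2 = (-35/3)/25 = -7/15
  a_6 = (5 - 8)(-7/15) / 6^2 = (7/5)/36 = 7/180
  a_7 = (6 - 8)(7/180) / 7^2 = (-7/90)/49 = -1/630
  a_8 = (7 - 8)(-1/630) / 8^2 = (1/630)/64 = 1/40320
Hence L_8(x) = x^8/40320 - x^7/630 + 7 x^6/180 - 7 x^5/15 + 35 x^4/12 - 28 x^3/3 + 14 x^2 - 8 x + 1.

L_8(x); series = x^8/40320 - x^7/630 + 7 x^6/180 - 7 x^5/15 + 35 x^4/12 - 28 x^3/3 + 14 x^2 - 8 x + 1


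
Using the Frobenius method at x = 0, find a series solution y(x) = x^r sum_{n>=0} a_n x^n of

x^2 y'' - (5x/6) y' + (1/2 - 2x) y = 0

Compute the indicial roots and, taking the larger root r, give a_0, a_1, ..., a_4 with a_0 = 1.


Write in Frobenius form y'' + (p(x)/x) y' + (q(x)/x^2) y = 0:
  p(x) = -5/6,  q(x) = 1/2 - 2x.
Indicial equation: r(r-1) + (-5/6) r + (1/2) = 0 -> roots r_1 = 3/2, r_2 = 1/3.
Take r = r_1 = 3/2. Let y(x) = x^r sum_{n>=0} a_n x^n with a_0 = 1.
Substitute y = x^r sum a_n x^n and match x^{r+n}. The recurrence is
  D(n) a_n - 2 a_{n-1} = 0,  where D(n) = (r+n)(r+n-1) + (-5/6)(r+n) + (1/2).
  a_n = 2 / D(n) * a_{n-1}.
Since the indicial polynomial factors as (r - r_1)(r - r_2), D(n) = (r_1 + n - r_1)(r_1 + n - r_2) = n(n + 7/6).
Evaluating step by step (a_0 = 1):
  n = 1: D(1) = 1(1 + 7/6) = 13/6; numerator = 2(1) = 2; a_1 = (2)/(13/6) = 12/13
  n = 2: D(2) = 2(2 + 7/6) = 19/3; numerator = 2(12/13) = 24/13; a_2 = (24/13)/(19/3) = 72/247
  n = 3: D(3) = 3(3 + 7/6) = 25/2; numerator = 2(72/247) = 144/247; a_3 = (144/247)/(25/2) = 288/6175
  n = 4: D(4) = 4(4 + 7/6) = 62/3; numerator = 2(288/6175) = 576/6175; a_4 = (576/6175)/(62/3) = 864/191425

r = 3/2; a_0 = 1; a_1 = 12/13; a_2 = 72/247; a_3 = 288/6175; a_4 = 864/191425


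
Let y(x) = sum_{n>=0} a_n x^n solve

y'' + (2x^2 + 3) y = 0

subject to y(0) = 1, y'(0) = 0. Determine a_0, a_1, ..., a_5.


Ansatz: y(x) = sum_{n>=0} a_n x^n, so y'(x) = sum_{n>=1} n a_n x^(n-1) and y''(x) = sum_{n>=2} n(n-1) a_n x^(n-2).
Substitute into P(x) y'' + Q(x) y' + R(x) y = 0 with P(x) = 1, Q(x) = 0, R(x) = 2x^2 + 3, and match powers of x.
Initial conditions: a_0 = 1, a_1 = 0.
Setting the coefficient of each power of x to zero and solving order by order (substituting the coefficients already found):
  x^0: 2 a_2 + 3 a_0 = 0  ->  2 a_2 = -3 a_0 = -3  ->  a_2 = -3/2
  x^1: 6 a_3 + 3 a_1 = 0  ->  6 a_3 = -3 a_1 = 0  ->  a_3 = 0
  x^2: 12 a_4 + 3 a_2 + 2 a_0 = 0  ->  12 a_4 = -3 a_2 - 2 a_0 = 5/2  ->  a_4 = 5/24
  x^3: 20 a_5 + 3 a_3 + 2 a_1 = 0  ->  20 a_5 = -3 a_3 - 2 a_1 = 0  ->  a_5 = 0
Truncated series: y(x) = 1 - (3/2) x^2 + (5/24) x^4 + O(x^6).

a_0 = 1; a_1 = 0; a_2 = -3/2; a_3 = 0; a_4 = 5/24; a_5 = 0


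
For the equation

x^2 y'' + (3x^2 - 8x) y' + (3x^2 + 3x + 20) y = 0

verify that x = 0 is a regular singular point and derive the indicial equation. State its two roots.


Divide by x^2 to reach normal form y'' + P_1(x) y' + P_2(x) y = 0 with P_1(x) = 3 - 8/x and P_2(x) = 3 + 3/x + 20/x^2.
x = 0 is a singular point because the y'-coefficient 3 - 8/x has a pole at x = 0 and the y-coefficient 3 + 3/x + 20/x^2 has a pole at x = 0.
It is a regular singular point because x P_1(x) = p(x) = 3x - 8 and x^2 P_2(x) = q(x) = 3x^2 + 3x + 20 are polynomials, hence analytic at x = 0.
p(0) = -8,  q(0) = 20.
Indicial equation: r(r-1) + p(0) r + q(0) = 0, i.e. r^2 + (p(0) - 1) r + q(0) = 0, i.e. r^2 - 9 r + 20 = 0.
Discriminant: (-9)^2 - 4(20) = 1, so r = (9 ± 1)/2.
Solving: r_1 = 5, r_2 = 4.

indicial: r^2 - 9 r + 20 = 0; roots r_1 = 5, r_2 = 4


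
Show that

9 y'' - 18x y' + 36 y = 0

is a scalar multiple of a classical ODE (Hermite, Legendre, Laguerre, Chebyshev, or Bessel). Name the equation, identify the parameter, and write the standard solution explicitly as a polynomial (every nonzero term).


All three coefficients share the factor 9; dividing through by 9 gives  y'' - 2x y' + 4 y = 0.
This matches the Hermite equation y'' - 2x y' + 2n y = 0 with 2n = 4, so n = 2; the polynomial solution is H_2(x).
With y = sum_k a_k x^k, matching x^k gives (k+2)(k+1) a_{k+2} = 2(k - n) a_k = 2(k - 2) a_k. The right side vanishes at k = 2, so the series with the parity of 2 terminates at degree 2.
Standard normalization: leading coefficient of H_n is 2^n, so a_2 = 2^2 = 4. Work downward with a_k = (k+1)(k+2) a_{k+2} / (2(k - n)):
  a_0 = (1)(2)(4) / (2(0 - 2)) = 8/(-4) = -2
Hence H_2(x) = 4 x^2 - 2.

H_2(x); series = 4 x^2 - 2


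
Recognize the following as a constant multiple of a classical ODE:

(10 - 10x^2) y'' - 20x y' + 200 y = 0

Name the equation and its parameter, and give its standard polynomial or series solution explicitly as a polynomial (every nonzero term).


All three coefficients share the factor 10; dividing through by 10 gives  (1 - x^2) y'' - 2x y' + 20 y = 0.
This matches the Legendre equation (1 - x^2) y'' - 2x y' + n(n+1) y = 0 (note the -2x y' term) with n(n+1) = 20, so n = 4; the polynomial solution is P_4(x).
With y = sum_k a_k x^k, matching x^k gives (k+2)(k+1) a_{k+2} = [k(k+1) - n(n+1)] a_k = (k - 4)(k + 5) a_k. The right side vanishes at k = 4, so the series with the parity of 4 terminates at degree 4.
Standard normalization (P_n(1) = 1): leading coefficient (2n)!/(2^n (n!)^2) = 40320/(16*576) = 35/8, so a_4 = 35/8. Work downward with a_k = (k+1)(k+2) a_{k+2} / ((k - 4)(k + 5)):
  a_2 = (3)(4)(35/8) / ((2 - 4)(2 + 5)) = (105/2)/(-14) = -15/4
  a_0 = (1)(2)(-15/4) / ((0 - 4)(0 + 5)) = (-15/2)/(-20) = 3/8
Hence P_4(x) = 35 x^4/8 - 15 x^2/4 + 3/8.

P_4(x); series = 35 x^4/8 - 15 x^2/4 + 3/8


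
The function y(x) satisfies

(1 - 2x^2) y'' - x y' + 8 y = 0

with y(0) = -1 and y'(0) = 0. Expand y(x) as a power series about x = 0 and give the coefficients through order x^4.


Ansatz: y(x) = sum_{n>=0} a_n x^n, so y'(x) = sum_{n>=1} n a_n x^(n-1) and y''(x) = sum_{n>=2} n(n-1) a_n x^(n-2).
Substitute into P(x) y'' + Q(x) y' + R(x) y = 0 with P(x) = 1 - 2x^2, Q(x) = -x, R(x) = 8, and match powers of x.
Initial conditions: a_0 = -1, a_1 = 0.
Setting the coefficient of each power of x to zero and solving order by order (substituting the coefficients already found):
  x^0: 2 a_2 + 8 a_0 = 0  ->  2 a_2 = -8 a_0 = 8  ->  a_2 = 4
  x^1: 6 a_3 + 7 a_1 = 0  ->  6 a_3 = -7 a_1 = 0  ->  a_3 = 0
  x^2: 12 a_4 + 2 a_2 = 0  ->  12 a_4 = -2 a_2 = -8  ->  a_4 = -2/3
Truncated series: y(x) = -1 + 4 x^2 - (2/3) x^4 + O(x^5).

a_0 = -1; a_1 = 0; a_2 = 4; a_3 = 0; a_4 = -2/3


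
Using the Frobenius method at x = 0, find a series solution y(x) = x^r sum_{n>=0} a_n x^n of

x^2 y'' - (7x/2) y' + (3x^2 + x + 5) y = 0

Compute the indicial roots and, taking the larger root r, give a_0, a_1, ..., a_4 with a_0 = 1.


Write in Frobenius form y'' + (p(x)/x) y' + (q(x)/x^2) y = 0:
  p(x) = -7/2,  q(x) = 3x^2 + x + 5.
Indicial equation: r(r-1) + (-7/2) r + (5) = 0 -> roots r_1 = 5/2, r_2 = 2.
Take r = r_1 = 5/2. Let y(x) = x^r sum_{n>=0} a_n x^n with a_0 = 1.
Substitute y = x^r sum a_n x^n and match x^{r+n}. The recurrence is
  D(n) a_n + 1 a_{n-1} + 3 a_{n-2} = 0,  where D(n) = (r+n)(r+n-1) + (-7/2)(r+n) + (5).
  a_n = [-1 a_{n-1} - 3 a_{n-2}] / D(n).
Since the indicial polynomial factors as (r - r_1)(r - r_2), D(n) = (r_1 + n - r_1)(r_1 + n - r_2) = n(n + 1/2).
Evaluating step by step (a_0 = 1):
  n = 1: D(1) = 1(1 + 1/2) = 3/2; numerator = -1(1) = -1; a_1 = (-1)/(3/2) = -2/3
  n = 2: D(2) = 2(2 + 1/2) = 5; numerator = -1(-2/3) - 3(1) = -7/3; a_2 = (-7/3)/(5) = -7/15
  n = 3: D(3) = 3(3 + 1/2) = 21/2; numerator = -1(-7/15) - 3(-2/3) = 37/15; a_3 = (37/15)/(21/2) = 74/315
  n = 4: D(4) = 4(4 + 1/2) = 18; numerator = -1(74/315) - 3(-7/15) = 367/315; a_4 = (367/315)/(18) = 367/5670

r = 5/2; a_0 = 1; a_1 = -2/3; a_2 = -7/15; a_3 = 74/315; a_4 = 367/5670


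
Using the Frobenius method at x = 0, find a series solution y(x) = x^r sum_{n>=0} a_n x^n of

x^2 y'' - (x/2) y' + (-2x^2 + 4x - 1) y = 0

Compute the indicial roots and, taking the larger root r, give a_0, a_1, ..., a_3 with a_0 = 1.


Write in Frobenius form y'' + (p(x)/x) y' + (q(x)/x^2) y = 0:
  p(x) = -1/2,  q(x) = -2x^2 + 4x - 1.
Indicial equation: r(r-1) + (-1/2) r + (-1) = 0 -> roots r_1 = 2, r_2 = -1/2.
Take r = r_1 = 2. Let y(x) = x^r sum_{n>=0} a_n x^n with a_0 = 1.
Substitute y = x^r sum a_n x^n and match x^{r+n}. The recurrence is
  D(n) a_n + 4 a_{n-1} - 2 a_{n-2} = 0,  where D(n) = (r+n)(r+n-1) + (-1/2)(r+n) + (-1).
  a_n = [-4 a_{n-1} + 2 a_{n-2}] / D(n).
Since the indicial polynomial factors as (r - r_1)(r - r_2), D(n) = (r_1 + n - r_1)(r_1 + n - r_2) = n(n + 5/2).
Evaluating step by step (a_0 = 1):
  n = 1: D(1) = 1(1 + 5/2) = 7/2; numerator = -4(1) = -4; a_1 = (-4)/(7/2) = -8/7
  n = 2: D(2) = 2(2 + 5/2) = 9; numerator = -4(-8/7) + 2(1) = 46/7; a_2 = (46/7)/(9) = 46/63
  n = 3: D(3) = 3(3 + 5/2) = 33/2; numerator = -4(46/63) + 2(-8/7) = -328/63; a_3 = (-328/63)/(33/2) = -656/2079

r = 2; a_0 = 1; a_1 = -8/7; a_2 = 46/63; a_3 = -656/2079


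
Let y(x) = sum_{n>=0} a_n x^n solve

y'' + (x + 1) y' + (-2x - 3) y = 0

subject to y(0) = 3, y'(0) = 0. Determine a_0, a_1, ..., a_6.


Ansatz: y(x) = sum_{n>=0} a_n x^n, so y'(x) = sum_{n>=1} n a_n x^(n-1) and y''(x) = sum_{n>=2} n(n-1) a_n x^(n-2).
Substitute into P(x) y'' + Q(x) y' + R(x) y = 0 with P(x) = 1, Q(x) = x + 1, R(x) = -2x - 3, and match powers of x.
Initial conditions: a_0 = 3, a_1 = 0.
Setting the coefficient of each power of x to zero and solving order by order (substituting the coefficients already found):
  x^0: 2 a_2 + a_1 - 3 a_0 = 0  ->  2 a_2 = -a_1 + 3 a_0 = 9  ->  a_2 = 9/2
  x^1: 6 a_3 + 2 a_2 - 2 a_1 - 2 a_0 = 0  ->  6 a_3 = -2 a_2 + 2 a_1 + 2 a_0 = -3  ->  a_3 = -1/2
  x^2: 12 a_4 + 3 a_3 - a_2 - 2 a_1 = 0  ->  12 a_4 = -3 a_3 + a_2 + 2 a_1 = 6  ->  a_4 = 1/2
  x^3: 20 a_5 + 4 a_4 - 2 a_2 = 0  ->  20 a_5 = -4 a_4 + 2 a_2 = 7  ->  a_5 = 7/20
  x^4: 30 a_6 + 5 a_5 + a_4 - 2 a_3 = 0  ->  30 a_6 = -5 a_5 - a_4 + 2 a_3 = -13/4  ->  a_6 = -13/120
Truncated series: y(x) = 3 + (9/2) x^2 - (1/2) x^3 + (1/2) x^4 + (7/20) x^5 - (13/120) x^6 + O(x^7).

a_0 = 3; a_1 = 0; a_2 = 9/2; a_3 = -1/2; a_4 = 1/2; a_5 = 7/20; a_6 = -13/120


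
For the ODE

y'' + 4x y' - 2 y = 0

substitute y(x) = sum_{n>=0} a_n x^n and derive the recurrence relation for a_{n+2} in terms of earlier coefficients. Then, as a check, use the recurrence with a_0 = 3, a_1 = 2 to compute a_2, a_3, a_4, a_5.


Substitute y = sum_n a_n x^n.
y''(x) has coefficient (n+2)(n+1) a_{n+2} at x^n;
4 x y'(x) has coefficient 4 n a_n at x^n (shift);
-2 y(x) has coefficient -2 a_n at x^n.
Matching x^n: (n+2)(n+1) a_{n+2} + (4n - 2) a_n = 0.
Thus a_{n+2} = (-4n + 2) / ((n+1)(n+2)) * a_n.

Check with a_0 = 3, a_1 = 2 (apply the recurrence for n = 0, 1, 2, 3): a_0 = 3, a_1 = 2, a_2 = 3, a_3 = -2/3, a_4 = -3/2, a_5 = 1/3.

a_(n+2) = (-4n + 2) / ((n+1)(n+2)) * a_n; check: a_0 = 3, a_1 = 2, a_2 = 3, a_3 = -2/3, a_4 = -3/2, a_5 = 1/3


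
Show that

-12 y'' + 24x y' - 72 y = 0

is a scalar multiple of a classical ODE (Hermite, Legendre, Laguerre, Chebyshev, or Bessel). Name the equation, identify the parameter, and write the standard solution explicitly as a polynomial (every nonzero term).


All three coefficients share the factor -12; dividing through by -12 gives  y'' - 2x y' + 6 y = 0.
This matches the Hermite equation y'' - 2x y' + 2n y = 0 with 2n = 6, so n = 3; the polynomial solution is H_3(x).
With y = sum_k a_k x^k, matching x^k gives (k+2)(k+1) a_{k+2} = 2(k - n) a_k = 2(k - 3) a_k. The right side vanishes at k = 3, so the series with the parity of 3 terminates at degree 3.
Standard normalization: leading coefficient of H_n is 2^n, so a_3 = 2^3 = 8. Work downward with a_k = (k+1)(k+2) a_{k+2} / (2(k - n)):
  a_1 = (2)(3)(8) / (2(1 - 3)) = 48/(-4) = -12
Hence H_3(x) = 8 x^3 - 12 x.

H_3(x); series = 8 x^3 - 12 x


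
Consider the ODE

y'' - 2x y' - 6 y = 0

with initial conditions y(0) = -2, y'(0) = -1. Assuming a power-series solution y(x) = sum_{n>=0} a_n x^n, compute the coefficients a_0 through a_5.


Ansatz: y(x) = sum_{n>=0} a_n x^n, so y'(x) = sum_{n>=1} n a_n x^(n-1) and y''(x) = sum_{n>=2} n(n-1) a_n x^(n-2).
Substitute into P(x) y'' + Q(x) y' + R(x) y = 0 with P(x) = 1, Q(x) = -2x, R(x) = -6, and match powers of x.
Initial conditions: a_0 = -2, a_1 = -1.
Setting the coefficient of each power of x to zero and solving order by order (substituting the coefficients already found):
  x^0: 2 a_2 - 6 a_0 = 0  ->  2 a_2 = 6 a_0 = -12  ->  a_2 = -6
  x^1: 6 a_3 - 8 a_1 = 0  ->  6 a_3 = 8 a_1 = -8  ->  a_3 = -4/3
  x^2: 12 a_4 - 10 a_2 = 0  ->  12 a_4 = 10 a_2 = -60  ->  a_4 = -5
  x^3: 20 a_5 - 12 a_3 = 0  ->  20 a_5 = 12 a_3 = -16  ->  a_5 = -4/5
Truncated series: y(x) = -2 - x - 6 x^2 - (4/3) x^3 - 5 x^4 - (4/5) x^5 + O(x^6).

a_0 = -2; a_1 = -1; a_2 = -6; a_3 = -4/3; a_4 = -5; a_5 = -4/5


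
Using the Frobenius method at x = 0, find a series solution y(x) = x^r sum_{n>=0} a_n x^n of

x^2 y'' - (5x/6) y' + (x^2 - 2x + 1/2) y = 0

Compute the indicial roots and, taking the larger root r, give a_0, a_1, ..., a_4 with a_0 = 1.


Write in Frobenius form y'' + (p(x)/x) y' + (q(x)/x^2) y = 0:
  p(x) = -5/6,  q(x) = x^2 - 2x + 1/2.
Indicial equation: r(r-1) + (-5/6) r + (1/2) = 0 -> roots r_1 = 3/2, r_2 = 1/3.
Take r = r_1 = 3/2. Let y(x) = x^r sum_{n>=0} a_n x^n with a_0 = 1.
Substitute y = x^r sum a_n x^n and match x^{r+n}. The recurrence is
  D(n) a_n - 2 a_{n-1} + 1 a_{n-2} = 0,  where D(n) = (r+n)(r+n-1) + (-5/6)(r+n) + (1/2).
  a_n = [2 a_{n-1} - 1 a_{n-2}] / D(n).
Since the indicial polynomial factors as (r - r_1)(r - r_2), D(n) = (r_1 + n - r_1)(r_1 + n - r_2) = n(n + 7/6).
Evaluating step by step (a_0 = 1):
  n = 1: D(1) = 1(1 + 7/6) = 13/6; numerator = 2(1) = 2; a_1 = (2)/(13/6) = 12/13
  n = 2: D(2) = 2(2 + 7/6) = 19/3; numerator = 2(12/13) - 1(1) = 11/13; a_2 = (11/13)/(19/3) = 33/247
  n = 3: D(3) = 3(3 + 7/6) = 25/2; numerator = 2(33/247) - 1(12/13) = -162/247; a_3 = (-162/247)/(25/2) = -324/6175
  n = 4: D(4) = 4(4 + 7/6) = 62/3; numerator = 2(-324/6175) - 1(33/247) = -1473/6175; a_4 = (-1473/6175)/(62/3) = -4419/382850

r = 3/2; a_0 = 1; a_1 = 12/13; a_2 = 33/247; a_3 = -324/6175; a_4 = -4419/382850


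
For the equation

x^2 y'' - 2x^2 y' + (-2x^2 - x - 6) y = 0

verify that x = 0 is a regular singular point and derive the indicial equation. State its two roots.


Divide by x^2 to reach normal form y'' + P_1(x) y' + P_2(x) y = 0 with P_1(x) = -2 and P_2(x) = -2 - 1/x - 6/x^2.
x = 0 is a singular point because the y-coefficient -2 - 1/x - 6/x^2 has a pole at x = 0.
It is a regular singular point because x P_1(x) = p(x) = -2x and x^2 P_2(x) = q(x) = -2x^2 - x - 6 are polynomials, hence analytic at x = 0.
p(0) = 0,  q(0) = -6.
Indicial equation: r(r-1) + p(0) r + q(0) = 0, i.e. r^2 + (p(0) - 1) r + q(0) = 0, i.e. r^2 - 1 r - 6 = 0.
Discriminant: (-1)^2 - 4(-6) = 25, so r = (1 ± 5)/2.
Solving: r_1 = 3, r_2 = -2.

indicial: r^2 - 1 r - 6 = 0; roots r_1 = 3, r_2 = -2


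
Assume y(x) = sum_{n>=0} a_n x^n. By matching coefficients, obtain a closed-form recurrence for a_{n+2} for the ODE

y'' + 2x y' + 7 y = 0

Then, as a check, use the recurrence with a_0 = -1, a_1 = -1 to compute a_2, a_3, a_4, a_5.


Substitute y = sum_n a_n x^n.
y''(x) has coefficient (n+2)(n+1) a_{n+2} at x^n;
2 x y'(x) has coefficient 2 n a_n at x^n (shift);
7 y(x) has coefficient 7 a_n at x^n.
Matching x^n: (n+2)(n+1) a_{n+2} + (2n + 7) a_n = 0.
Thus a_{n+2} = (-2n - 7) / ((n+1)(n+2)) * a_n.

Check with a_0 = -1, a_1 = -1 (apply the recurrence for n = 0, 1, 2, 3): a_0 = -1, a_1 = -1, a_2 = 7/2, a_3 = 3/2, a_4 = -77/24, a_5 = -39/40.

a_(n+2) = (-2n - 7) / ((n+1)(n+2)) * a_n; check: a_0 = -1, a_1 = -1, a_2 = 7/2, a_3 = 3/2, a_4 = -77/24, a_5 = -39/40


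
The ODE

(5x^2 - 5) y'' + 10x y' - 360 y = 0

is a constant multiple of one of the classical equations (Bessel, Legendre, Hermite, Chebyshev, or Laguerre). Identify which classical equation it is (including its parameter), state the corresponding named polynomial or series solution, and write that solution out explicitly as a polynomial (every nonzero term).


All three coefficients share the factor -5; dividing through by -5 gives  (1 - x^2) y'' - 2x y' + 72 y = 0.
This matches the Legendre equation (1 - x^2) y'' - 2x y' + n(n+1) y = 0 (note the -2x y' term) with n(n+1) = 72, so n = 8; the polynomial solution is P_8(x).
With y = sum_k a_k x^k, matching x^k gives (k+2)(k+1) a_{k+2} = [k(k+1) - n(n+1)] a_k = (k - 8)(k + 9) a_k. The right side vanishes at k = 8, so the series with the parity of 8 terminates at degree 8.
Standard normalization (P_n(1) = 1): leading coefficient (2n)!/(2^n (n!)^2) = 20922789888000/(256*1625702400) = 6435/128, so a_8 = 6435/128. Work downward with a_k = (k+1)(k+2) a_{k+2} / ((k - 8)(k + 9)):
  a_6 = (7)(8)(6435/128) / ((6 - 8)(6 + 9)) = (45045/16)/(-30) = -3003/32
  a_4 = (5)(6)(-3003/32) / ((4 - 8)(4 + 9)) = (-45045/16)/(-52) = 3465/64
  a_2 = (3)(4)(3465/64) / ((2 - 8)(2 + 9)) = (10395/16)/(-66) = -315/32
  a_0 = (1)(2)(-315/32) / ((0 - 8)(0 + 9)) = (-315/16)/(-72) = 35/128
Hence P_8(x) = 6435 x^8/128 - 3003 x^6/32 + 3465 x^4/64 - 315 x^2/32 + 35/128.

P_8(x); series = 6435 x^8/128 - 3003 x^6/32 + 3465 x^4/64 - 315 x^2/32 + 35/128


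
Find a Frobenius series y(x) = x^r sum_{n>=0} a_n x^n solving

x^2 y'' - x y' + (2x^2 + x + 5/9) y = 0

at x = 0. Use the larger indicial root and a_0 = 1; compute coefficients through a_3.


Write in Frobenius form y'' + (p(x)/x) y' + (q(x)/x^2) y = 0:
  p(x) = -1,  q(x) = 2x^2 + x + 5/9.
Indicial equation: r(r-1) + (-1) r + (5/9) = 0 -> roots r_1 = 5/3, r_2 = 1/3.
Take r = r_1 = 5/3. Let y(x) = x^r sum_{n>=0} a_n x^n with a_0 = 1.
Substitute y = x^r sum a_n x^n and match x^{r+n}. The recurrence is
  D(n) a_n + 1 a_{n-1} + 2 a_{n-2} = 0,  where D(n) = (r+n)(r+n-1) + (-1)(r+n) + (5/9).
  a_n = [-1 a_{n-1} - 2 a_{n-2}] / D(n).
Since the indicial polynomial factors as (r - r_1)(r - r_2), D(n) = (r_1 + n - r_1)(r_1 + n - r_2) = n(n + 4/3).
Evaluating step by step (a_0 = 1):
  n = 1: D(1) = 1(1 + 4/3) = 7/3; numerator = -1(1) = -1; a_1 = (-1)/(7/3) = -3/7
  n = 2: D(2) = 2(2 + 4/3) = 20/3; numerator = -1(-3/7) - 2(1) = -11/7; a_2 = (-11/7)/(20/3) = -33/140
  n = 3: D(3) = 3(3 + 4/3) = 13; numerator = -1(-33/140) - 2(-3/7) = 153/140; a_3 = (153/140)/(13) = 153/1820

r = 5/3; a_0 = 1; a_1 = -3/7; a_2 = -33/140; a_3 = 153/1820


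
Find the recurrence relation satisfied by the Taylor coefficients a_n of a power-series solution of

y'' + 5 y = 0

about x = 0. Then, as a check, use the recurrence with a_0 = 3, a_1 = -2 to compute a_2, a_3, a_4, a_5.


Substitute y = sum_n a_n x^n into y'' + (const) y = 0.
y''(x) = sum_{n>=0} (n+2)(n+1) a_{n+2} x^n.
The ODE becomes sum_n [(n+2)(n+1) a_{n+2} + 5 a_n] x^n = 0.
Setting each coefficient to zero gives the recurrence:
  (n+2)(n+1) a_{n+2} + 5 a_n = 0,
  a_{n+2} = -5 / ((n+1)(n+2)) a_n.

Check with a_0 = 3, a_1 = -2 (apply the recurrence for n = 0, 1, 2, 3): a_0 = 3, a_1 = -2, a_2 = -15/2, a_3 = 5/3, a_4 = 25/8, a_5 = -5/12.

a_{n+2} = -5/((n+1)(n+2)) * a_n; check: a_0 = 3, a_1 = -2, a_2 = -15/2, a_3 = 5/3, a_4 = 25/8, a_5 = -5/12


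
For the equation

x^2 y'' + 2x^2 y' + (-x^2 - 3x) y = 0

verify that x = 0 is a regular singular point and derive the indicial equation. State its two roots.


Divide by x^2 to reach normal form y'' + P_1(x) y' + P_2(x) y = 0 with P_1(x) = 2 and P_2(x) = -1 - 3/x.
x = 0 is a singular point because the y-coefficient -1 - 3/x has a pole at x = 0.
It is a regular singular point because x P_1(x) = p(x) = 2x and x^2 P_2(x) = q(x) = -x^2 - 3x are polynomials, hence analytic at x = 0.
p(0) = 0,  q(0) = 0.
Indicial equation: r(r-1) + p(0) r + q(0) = 0, i.e. r^2 + (p(0) - 1) r + q(0) = 0, i.e. r^2 - 1 r = 0.
Discriminant: (-1)^2 - 4(0) = 1, so r = (1 ± 1)/2.
Solving: r_1 = 1, r_2 = 0.

indicial: r^2 - 1 r = 0; roots r_1 = 1, r_2 = 0


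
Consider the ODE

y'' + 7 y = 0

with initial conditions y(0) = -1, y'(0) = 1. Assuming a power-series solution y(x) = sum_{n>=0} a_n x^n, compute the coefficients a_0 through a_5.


Ansatz: y(x) = sum_{n>=0} a_n x^n, so y'(x) = sum_{n>=1} n a_n x^(n-1) and y''(x) = sum_{n>=2} n(n-1) a_n x^(n-2).
Substitute into P(x) y'' + Q(x) y' + R(x) y = 0 with P(x) = 1, Q(x) = 0, R(x) = 7, and match powers of x.
Initial conditions: a_0 = -1, a_1 = 1.
Setting the coefficient of each power of x to zero and solving order by order (substituting the coefficients already found):
  x^0: 2 a_2 + 7 a_0 = 0  ->  2 a_2 = -7 a_0 = 7  ->  a_2 = 7/2
  x^1: 6 a_3 + 7 a_1 = 0  ->  6 a_3 = -7 a_1 = -7  ->  a_3 = -7/6
  x^2: 12 a_4 + 7 a_2 = 0  ->  12 a_4 = -7 a_2 = -49/2  ->  a_4 = -49/24
  x^3: 20 a_5 + 7 a_3 = 0  ->  20 a_5 = -7 a_3 = 49/6  ->  a_5 = 49/120
Truncated series: y(x) = -1 + x + (7/2) x^2 - (7/6) x^3 - (49/24) x^4 + (49/120) x^5 + O(x^6).

a_0 = -1; a_1 = 1; a_2 = 7/2; a_3 = -7/6; a_4 = -49/24; a_5 = 49/120


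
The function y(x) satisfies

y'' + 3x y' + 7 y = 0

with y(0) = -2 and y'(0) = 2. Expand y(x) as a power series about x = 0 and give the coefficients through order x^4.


Ansatz: y(x) = sum_{n>=0} a_n x^n, so y'(x) = sum_{n>=1} n a_n x^(n-1) and y''(x) = sum_{n>=2} n(n-1) a_n x^(n-2).
Substitute into P(x) y'' + Q(x) y' + R(x) y = 0 with P(x) = 1, Q(x) = 3x, R(x) = 7, and match powers of x.
Initial conditions: a_0 = -2, a_1 = 2.
Setting the coefficient of each power of x to zero and solving order by order (substituting the coefficients already found):
  x^0: 2 a_2 + 7 a_0 = 0  ->  2 a_2 = -7 a_0 = 14  ->  a_2 = 7
  x^1: 6 a_3 + 10 a_1 = 0  ->  6 a_3 = -10 a_1 = -20  ->  a_3 = -10/3
  x^2: 12 a_4 + 13 a_2 = 0  ->  12 a_4 = -13 a_2 = -91  ->  a_4 = -91/12
Truncated series: y(x) = -2 + 2 x + 7 x^2 - (10/3) x^3 - (91/12) x^4 + O(x^5).

a_0 = -2; a_1 = 2; a_2 = 7; a_3 = -10/3; a_4 = -91/12


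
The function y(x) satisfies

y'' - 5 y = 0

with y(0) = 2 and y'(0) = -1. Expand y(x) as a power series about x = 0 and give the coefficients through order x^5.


Ansatz: y(x) = sum_{n>=0} a_n x^n, so y'(x) = sum_{n>=1} n a_n x^(n-1) and y''(x) = sum_{n>=2} n(n-1) a_n x^(n-2).
Substitute into P(x) y'' + Q(x) y' + R(x) y = 0 with P(x) = 1, Q(x) = 0, R(x) = -5, and match powers of x.
Initial conditions: a_0 = 2, a_1 = -1.
Setting the coefficient of each power of x to zero and solving order by order (substituting the coefficients already found):
  x^0: 2 a_2 - 5 a_0 = 0  ->  2 a_2 = 5 a_0 = 10  ->  a_2 = 5
  x^1: 6 a_3 - 5 a_1 = 0  ->  6 a_3 = 5 a_1 = -5  ->  a_3 = -5/6
  x^2: 12 a_4 - 5 a_2 = 0  ->  12 a_4 = 5 a_2 = 25  ->  a_4 = 25/12
  x^3: 20 a_5 - 5 a_3 = 0  ->  20 a_5 = 5 a_3 = -25/6  ->  a_5 = -5/24
Truncated series: y(x) = 2 - x + 5 x^2 - (5/6) x^3 + (25/12) x^4 - (5/24) x^5 + O(x^6).

a_0 = 2; a_1 = -1; a_2 = 5; a_3 = -5/6; a_4 = 25/12; a_5 = -5/24


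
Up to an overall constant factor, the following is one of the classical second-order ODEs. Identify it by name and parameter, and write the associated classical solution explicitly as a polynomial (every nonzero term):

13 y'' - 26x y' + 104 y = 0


All three coefficients share the factor 13; dividing through by 13 gives  y'' - 2x y' + 8 y = 0.
This matches the Hermite equation y'' - 2x y' + 2n y = 0 with 2n = 8, so n = 4; the polynomial solution is H_4(x).
With y = sum_k a_k x^k, matching x^k gives (k+2)(k+1) a_{k+2} = 2(k - n) a_k = 2(k - 4) a_k. The right side vanishes at k = 4, so the series with the parity of 4 terminates at degree 4.
Standard normalization: leading coefficient of H_n is 2^n, so a_4 = 2^4 = 16. Work downward with a_k = (k+1)(k+2) a_{k+2} / (2(k - n)):
  a_2 = (3)(4)(16) / (2(2 - 4)) = 192/(-4) = -48
  a_0 = (1)(2)(-48) / (2(0 - 4)) = -96/(-8) = 12
Hence H_4(x) = 16 x^4 - 48 x^2 + 12.

H_4(x); series = 16 x^4 - 48 x^2 + 12


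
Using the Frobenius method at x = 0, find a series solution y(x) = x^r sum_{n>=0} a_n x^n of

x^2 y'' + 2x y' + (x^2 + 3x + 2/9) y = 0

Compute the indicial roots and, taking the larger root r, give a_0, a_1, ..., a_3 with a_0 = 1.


Write in Frobenius form y'' + (p(x)/x) y' + (q(x)/x^2) y = 0:
  p(x) = 2,  q(x) = x^2 + 3x + 2/9.
Indicial equation: r(r-1) + (2) r + (2/9) = 0 -> roots r_1 = -1/3, r_2 = -2/3.
Take r = r_1 = -1/3. Let y(x) = x^r sum_{n>=0} a_n x^n with a_0 = 1.
Substitute y = x^r sum a_n x^n and match x^{r+n}. The recurrence is
  D(n) a_n + 3 a_{n-1} + 1 a_{n-2} = 0,  where D(n) = (r+n)(r+n-1) + (2)(r+n) + (2/9).
  a_n = [-3 a_{n-1} - 1 a_{n-2}] / D(n).
Since the indicial polynomial factors as (r - r_1)(r - r_2), D(n) = (r_1 + n - r_1)(r_1 + n - r_2) = n(n + 1/3).
Evaluating step by step (a_0 = 1):
  n = 1: D(1) = 1(1 + 1/3) = 4/3; numerator = -3(1) = -3; a_1 = (-3)/(4/3) = -9/4
  n = 2: D(2) = 2(2 + 1/3) = 14/3; numerator = -3(-9/4) - 1(1) = 23/4; a_2 = (23/4)/(14/3) = 69/56
  n = 3: D(3) = 3(3 + 1/3) = 10; numerator = -3(69/56) - 1(-9/4) = -81/56; a_3 = (-81/56)/(10) = -81/560

r = -1/3; a_0 = 1; a_1 = -9/4; a_2 = 69/56; a_3 = -81/560


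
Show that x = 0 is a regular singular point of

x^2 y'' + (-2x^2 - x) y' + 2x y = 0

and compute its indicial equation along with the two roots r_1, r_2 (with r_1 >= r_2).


Divide by x^2 to reach normal form y'' + P_1(x) y' + P_2(x) y = 0 with P_1(x) = -2 - 1/x and P_2(x) = 2/x.
x = 0 is a singular point because the y'-coefficient -2 - 1/x has a pole at x = 0 and the y-coefficient 2/x has a pole at x = 0.
It is a regular singular point because x P_1(x) = p(x) = -2x - 1 and x^2 P_2(x) = q(x) = 2x are polynomials, hence analytic at x = 0.
p(0) = -1,  q(0) = 0.
Indicial equation: r(r-1) + p(0) r + q(0) = 0, i.e. r^2 + (p(0) - 1) r + q(0) = 0, i.e. r^2 - 2 r = 0.
Discriminant: (-2)^2 - 4(0) = 4, so r = (2 ± 2)/2.
Solving: r_1 = 2, r_2 = 0.

indicial: r^2 - 2 r = 0; roots r_1 = 2, r_2 = 0


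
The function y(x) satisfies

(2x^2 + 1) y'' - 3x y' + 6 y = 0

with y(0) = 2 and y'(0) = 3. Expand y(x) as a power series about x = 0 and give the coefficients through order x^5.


Ansatz: y(x) = sum_{n>=0} a_n x^n, so y'(x) = sum_{n>=1} n a_n x^(n-1) and y''(x) = sum_{n>=2} n(n-1) a_n x^(n-2).
Substitute into P(x) y'' + Q(x) y' + R(x) y = 0 with P(x) = 2x^2 + 1, Q(x) = -3x, R(x) = 6, and match powers of x.
Initial conditions: a_0 = 2, a_1 = 3.
Setting the coefficient of each power of x to zero and solving order by order (substituting the coefficients already found):
  x^0: 2 a_2 + 6 a_0 = 0  ->  2 a_2 = -6 a_0 = -12  ->  a_2 = -6
  x^1: 6 a_3 + 3 a_1 = 0  ->  6 a_3 = -3 a_1 = -9  ->  a_3 = -3/2
  x^2: 12 a_4 + 4 a_2 = 0  ->  12 a_4 = -4 a_2 = 24  ->  a_4 = 2
  x^3: 20 a_5 + 9 a_3 = 0  ->  20 a_5 = -9 a_3 = 27/2  ->  a_5 = 27/40
Truncated series: y(x) = 2 + 3 x - 6 x^2 - (3/2) x^3 + 2 x^4 + (27/40) x^5 + O(x^6).

a_0 = 2; a_1 = 3; a_2 = -6; a_3 = -3/2; a_4 = 2; a_5 = 27/40


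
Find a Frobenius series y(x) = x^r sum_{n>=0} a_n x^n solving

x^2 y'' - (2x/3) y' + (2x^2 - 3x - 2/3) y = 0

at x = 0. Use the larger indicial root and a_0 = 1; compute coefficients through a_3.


Write in Frobenius form y'' + (p(x)/x) y' + (q(x)/x^2) y = 0:
  p(x) = -2/3,  q(x) = 2x^2 - 3x - 2/3.
Indicial equation: r(r-1) + (-2/3) r + (-2/3) = 0 -> roots r_1 = 2, r_2 = -1/3.
Take r = r_1 = 2. Let y(x) = x^r sum_{n>=0} a_n x^n with a_0 = 1.
Substitute y = x^r sum a_n x^n and match x^{r+n}. The recurrence is
  D(n) a_n - 3 a_{n-1} + 2 a_{n-2} = 0,  where D(n) = (r+n)(r+n-1) + (-2/3)(r+n) + (-2/3).
  a_n = [3 a_{n-1} - 2 a_{n-2}] / D(n).
Since the indicial polynomial factors as (r - r_1)(r - r_2), D(n) = (r_1 + n - r_1)(r_1 + n - r_2) = n(n + 7/3).
Evaluating step by step (a_0 = 1):
  n = 1: D(1) = 1(1 + 7/3) = 10/3; numerator = 3(1) = 3; a_1 = (3)/(10/3) = 9/10
  n = 2: D(2) = 2(2 + 7/3) = 26/3; numerator = 3(9/10) - 2(1) = 7/10; a_2 = (7/10)/(26/3) = 21/260
  n = 3: D(3) = 3(3 + 7/3) = 16; numerator = 3(21/260) - 2(9/10) = -81/52; a_3 = (-81/52)/(16) = -81/832

r = 2; a_0 = 1; a_1 = 9/10; a_2 = 21/260; a_3 = -81/832


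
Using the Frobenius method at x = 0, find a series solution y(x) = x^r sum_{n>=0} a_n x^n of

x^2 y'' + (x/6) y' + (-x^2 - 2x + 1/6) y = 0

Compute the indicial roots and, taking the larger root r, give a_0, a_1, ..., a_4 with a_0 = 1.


Write in Frobenius form y'' + (p(x)/x) y' + (q(x)/x^2) y = 0:
  p(x) = 1/6,  q(x) = -x^2 - 2x + 1/6.
Indicial equation: r(r-1) + (1/6) r + (1/6) = 0 -> roots r_1 = 1/2, r_2 = 1/3.
Take r = r_1 = 1/2. Let y(x) = x^r sum_{n>=0} a_n x^n with a_0 = 1.
Substitute y = x^r sum a_n x^n and match x^{r+n}. The recurrence is
  D(n) a_n - 2 a_{n-1} - 1 a_{n-2} = 0,  where D(n) = (r+n)(r+n-1) + (1/6)(r+n) + (1/6).
  a_n = [2 a_{n-1} + 1 a_{n-2}] / D(n).
Since the indicial polynomial factors as (r - r_1)(r - r_2), D(n) = (r_1 + n - r_1)(r_1 + n - r_2) = n(n + 1/6).
Evaluating step by step (a_0 = 1):
  n = 1: D(1) = 1(1 + 1/6) = 7/6; numerator = 2(1) = 2; a_1 = (2)/(7/6) = 12/7
  n = 2: D(2) = 2(2 + 1/6) = 13/3; numerator = 2(12/7) + 1(1) = 31/7; a_2 = (31/7)/(13/3) = 93/91
  n = 3: D(3) = 3(3 + 1/6) = 19/2; numerator = 2(93/91) + 1(12/7) = 342/91; a_3 = (342/91)/(19/2) = 36/91
  n = 4: D(4) = 4(4 + 1/6) = 50/3; numerator = 2(36/91) + 1(93/91) = 165/91; a_4 = (165/91)/(50/3) = 99/910

r = 1/2; a_0 = 1; a_1 = 12/7; a_2 = 93/91; a_3 = 36/91; a_4 = 99/910


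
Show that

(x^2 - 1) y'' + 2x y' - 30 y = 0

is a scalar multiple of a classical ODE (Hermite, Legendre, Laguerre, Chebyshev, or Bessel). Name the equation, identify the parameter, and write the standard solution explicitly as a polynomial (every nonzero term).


All three coefficients share the factor -1; dividing through by -1 gives  (1 - x^2) y'' - 2x y' + 30 y = 0.
This matches the Legendre equation (1 - x^2) y'' - 2x y' + n(n+1) y = 0 (note the -2x y' term) with n(n+1) = 30, so n = 5; the polynomial solution is P_5(x).
With y = sum_k a_k x^k, matching x^k gives (k+2)(k+1) a_{k+2} = [k(k+1) - n(n+1)] a_k = (k - 5)(k + 6) a_k. The right side vanishes at k = 5, so the series with the parity of 5 terminates at degree 5.
Standard normalization (P_n(1) = 1): leading coefficient (2n)!/(2^n (n!)^2) = 3628800/(32*14400) = 63/8, so a_5 = 63/8. Work downward with a_k = (k+1)(k+2) a_{k+2} / ((k - 5)(k + 6)):
  a_3 = (4)(5)(63/8) / ((3 - 5)(3 + 6)) = (315/2)/(-18) = -35/4
  a_1 = (2)(3)(-35/4) / ((1 - 5)(1 + 6)) = (-105/2)/(-28) = 15/8
Hence P_5(x) = 63 x^5/8 - 35 x^3/4 + 15 x/8.

P_5(x); series = 63 x^5/8 - 35 x^3/4 + 15 x/8


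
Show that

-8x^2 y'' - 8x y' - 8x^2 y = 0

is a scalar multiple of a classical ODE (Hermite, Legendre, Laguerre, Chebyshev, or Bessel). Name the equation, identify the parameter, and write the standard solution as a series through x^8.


All three coefficients share the factor -8; dividing through by -8 gives  x^2 y'' + x y' + x^2 y = 0.
This matches the Bessel equation x^2 y'' + x y' + (x^2 - nu^2) y = 0 with nu^2 = 0, so nu = 0; the solution bounded at x = 0 is J_0(x).
Frobenius at x = 0: indicial roots ±nu; for r = nu the recurrence k(k + 2nu) c_k = -c_{k-2} gives the standard series J_nu(x) = sum_{k>=0} (-1)^k / (k! (k+nu)!) (x/2)^(2k+nu). Evaluate the first 5 terms:
  k = 0: (-1)^0 / (0! * 0! * 2^0) x^0 = 1/(1*1*1) x^0 = (1) x^0
  k = 1: (-1)^1 / (1! * 1! * 2^2) x^2 = -1/(1*1*4) x^2 = (-1/4) x^2
  k = 2: (-1)^2 / (2! * 2! * 2^4) x^4 = 1/(2*2*16) x^4 = (1/64) x^4
  k = 3: (-1)^3 / (3! * 3! * 2^6) x^6 = -1/(6*6*64) x^6 = (-1/2304) x^6
  k = 4: (-1)^4 / (4! * 4! * 2^8) x^8 = 1/(24*24*256) x^8 = (1/147456) x^8
Hence J_0(x) = x^8/147456 - x^6/2304 + x^4/64 - x^2/4 + 1 + ....

J_0(x); series = x^8/147456 - x^6/2304 + x^4/64 - x^2/4 + 1


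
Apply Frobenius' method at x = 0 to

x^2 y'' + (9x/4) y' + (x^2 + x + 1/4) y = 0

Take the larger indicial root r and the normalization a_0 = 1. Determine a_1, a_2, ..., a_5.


Write in Frobenius form y'' + (p(x)/x) y' + (q(x)/x^2) y = 0:
  p(x) = 9/4,  q(x) = x^2 + x + 1/4.
Indicial equation: r(r-1) + (9/4) r + (1/4) = 0 -> roots r_1 = -1/4, r_2 = -1.
Take r = r_1 = -1/4. Let y(x) = x^r sum_{n>=0} a_n x^n with a_0 = 1.
Substitute y = x^r sum a_n x^n and match x^{r+n}. The recurrence is
  D(n) a_n + 1 a_{n-1} + 1 a_{n-2} = 0,  where D(n) = (r+n)(r+n-1) + (9/4)(r+n) + (1/4).
  a_n = [-1 a_{n-1} - 1 a_{n-2}] / D(n).
Since the indicial polynomial factors as (r - r_1)(r - r_2), D(n) = (r_1 + n - r_1)(r_1 + n - r_2) = n(n + 3/4).
Evaluating step by step (a_0 = 1):
  n = 1: D(1) = 1(1 + 3/4) = 7/4; numerator = -1(1) = -1; a_1 = (-1)/(7/4) = -4/7
  n = 2: D(2) = 2(2 + 3/4) = 11/2; numerator = -1(-4/7) - 1(1) = -3/7; a_2 = (-3/7)/(11/2) = -6/77
  n = 3: D(3) = 3(3 + 3/4) = 45/4; numerator = -1(-6/77) - 1(-4/7) = 50/77; a_3 = (50/77)/(45/4) = 40/693
  n = 4: D(4) = 4(4 + 3/4) = 19; numerator = -1(40/693) - 1(-6/77) = 2/99; a_4 = (2/99)/(19) = 2/1881
  n = 5: D(5) = 5(5 + 3/4) = 115/4; numerator = -1(2/1881) - 1(40/693) = -86/1463; a_5 = (-86/1463)/(115/4) = -344/168245

r = -1/4; a_0 = 1; a_1 = -4/7; a_2 = -6/77; a_3 = 40/693; a_4 = 2/1881; a_5 = -344/168245


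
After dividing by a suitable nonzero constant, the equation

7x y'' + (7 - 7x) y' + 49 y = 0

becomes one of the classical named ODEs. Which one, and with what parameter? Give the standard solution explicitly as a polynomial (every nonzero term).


All three coefficients share the factor 7; dividing through by 7 gives  x y'' + (1 - x) y' + 7 y = 0.
This matches the Laguerre equation x y'' + (1 - x) y' + n y = 0 with n = 7; the polynomial solution is L_7(x).
With y = sum_k a_k x^k, matching x^k gives (k+1)k a_{k+1} + (k+1) a_{k+1} - k a_k + n a_k = 0, i.e. (k+1)^2 a_{k+1} = (k - n) a_k = (k - 7) a_k. The right side vanishes at k = 7, so the series terminates at degree 7.
Standard normalization L_n(0) = 1 gives a_0 = 1. Work upward with a_{k+1} = (k - 7) a_k / (k+1)^2:
  a_1 = (0 - 7)(1) / 1^2 = -7/1 = -7
  a_2 = (1 - 7)(-7) / 2^2 = 42/4 = 21/2
  a_3 = (2 - 7)(21/2) / 3^2 = (-105/2)/9 = -35/6
  a_4 = (3 - 7)(-35/6) / 4^2 = (70/3)/16 = 35/24
  a_5 = (4 - 7)(35/24) / 5^2 = (-35/8)/25 = -7/40
  a_6 = (5 - 7)(-7/40) / 6^2 = (7/20)/36 = 7/720
  a_7 = (6 - 7)(7/720) / 7^2 = (-7/720)/49 = -1/5040
Hence L_7(x) = -x^7/5040 + 7 x^6/720 - 7 x^5/40 + 35 x^4/24 - 35 x^3/6 + 21 x^2/2 - 7 x + 1.

L_7(x); series = -x^7/5040 + 7 x^6/720 - 7 x^5/40 + 35 x^4/24 - 35 x^3/6 + 21 x^2/2 - 7 x + 1
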